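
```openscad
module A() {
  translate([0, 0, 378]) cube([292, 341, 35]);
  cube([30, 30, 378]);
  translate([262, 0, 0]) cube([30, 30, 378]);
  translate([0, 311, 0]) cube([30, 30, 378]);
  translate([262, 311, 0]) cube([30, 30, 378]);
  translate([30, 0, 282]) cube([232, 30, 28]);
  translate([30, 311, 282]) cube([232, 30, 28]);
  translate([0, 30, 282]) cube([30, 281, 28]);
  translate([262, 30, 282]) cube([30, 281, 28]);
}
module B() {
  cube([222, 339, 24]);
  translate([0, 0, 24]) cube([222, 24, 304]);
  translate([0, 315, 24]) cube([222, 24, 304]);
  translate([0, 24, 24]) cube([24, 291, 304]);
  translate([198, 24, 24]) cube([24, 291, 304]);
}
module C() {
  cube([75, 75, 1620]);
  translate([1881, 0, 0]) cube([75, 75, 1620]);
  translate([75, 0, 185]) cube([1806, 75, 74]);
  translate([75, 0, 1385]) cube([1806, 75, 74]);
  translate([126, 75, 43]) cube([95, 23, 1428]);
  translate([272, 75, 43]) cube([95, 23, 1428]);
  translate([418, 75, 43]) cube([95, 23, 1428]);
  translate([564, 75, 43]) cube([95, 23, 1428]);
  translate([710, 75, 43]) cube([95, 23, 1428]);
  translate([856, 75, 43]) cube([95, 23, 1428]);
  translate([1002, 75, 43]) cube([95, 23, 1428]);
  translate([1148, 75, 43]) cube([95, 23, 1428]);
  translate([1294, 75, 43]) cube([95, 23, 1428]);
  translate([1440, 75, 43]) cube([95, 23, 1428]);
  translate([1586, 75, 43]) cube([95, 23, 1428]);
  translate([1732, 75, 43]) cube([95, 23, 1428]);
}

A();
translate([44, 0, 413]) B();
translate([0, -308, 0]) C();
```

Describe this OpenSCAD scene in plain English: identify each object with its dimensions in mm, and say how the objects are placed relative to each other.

A is a four-legged stool. The seat is a 292×341×35 mm slab whose top surface is at z = 413 mm; four square legs, each 30×30 mm in cross-section, run from the floor (z = 0) to the underside of the seat, each flush with a corner of the seat. Four stretchers, 30 mm wide and 28 mm tall, connect adjacent legs with their undersides at z = 282 mm, each running between the inner faces of the legs it joins and aligned with the legs' outer faces on the other axis.

B is an open-topped rectangular box: outside dimensions 222×339×328 mm, with a uniform wall and base thickness of 24 mm. The base is a full 222×339 slab on the floor; four walls sit on top of the base. The front and back walls (the −y and +y sides) span the full width; the two side walls fit between them.

C is a fence section. Two 75×75 mm posts, 1620 mm tall, stand on the floor with a clear span of 1806 mm between their inner faces. Two horizontal rails of 75×74 mm section span the gap between the posts with their undersides at z = 185 mm and z = 1385 mm, flush with the posts' −y face. 12 pickets, each 95 mm wide, 23 mm thick and 1428 mm tall, are fixed to the +y face of the rails with their bottoms at z = 43 mm, evenly spaced across the span with equal gaps (rounded down to the nearest mm) at the −x end and between each pair — any rounding remainder accumulates at the +x end.

The open box is on top of the stool. The fence section is on the floor beside the stool on its −y side.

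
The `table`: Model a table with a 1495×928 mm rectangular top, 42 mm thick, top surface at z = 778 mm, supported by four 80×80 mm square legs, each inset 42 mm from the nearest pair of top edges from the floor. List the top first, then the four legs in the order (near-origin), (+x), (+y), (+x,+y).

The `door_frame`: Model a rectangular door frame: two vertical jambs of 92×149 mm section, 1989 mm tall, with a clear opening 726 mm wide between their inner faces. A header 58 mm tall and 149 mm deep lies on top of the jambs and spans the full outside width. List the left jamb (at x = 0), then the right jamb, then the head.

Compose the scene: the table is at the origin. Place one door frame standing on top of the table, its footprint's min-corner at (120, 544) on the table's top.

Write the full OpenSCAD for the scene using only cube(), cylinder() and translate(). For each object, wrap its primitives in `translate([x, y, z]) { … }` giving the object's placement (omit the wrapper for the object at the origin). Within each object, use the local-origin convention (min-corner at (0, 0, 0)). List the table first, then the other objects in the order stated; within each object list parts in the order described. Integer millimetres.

translate([0, 0, 736]) cube([1495, 928, 42]);
translate([42, 42, 0]) cube([80, 80, 736]);
translate([1373, 42, 0]) cube([80, 80, 736]);
translate([42, 806, 0]) cube([80, 80, 736]);
translate([1373, 806, 0]) cube([80, 80, 736]);
translate([120, 544, 778]) {
  cube([92, 149, 1989]);
  translate([818, 0, 0]) cube([92, 149, 1989]);
  translate([0, 0, 1989]) cube([910, 149, 58]);
}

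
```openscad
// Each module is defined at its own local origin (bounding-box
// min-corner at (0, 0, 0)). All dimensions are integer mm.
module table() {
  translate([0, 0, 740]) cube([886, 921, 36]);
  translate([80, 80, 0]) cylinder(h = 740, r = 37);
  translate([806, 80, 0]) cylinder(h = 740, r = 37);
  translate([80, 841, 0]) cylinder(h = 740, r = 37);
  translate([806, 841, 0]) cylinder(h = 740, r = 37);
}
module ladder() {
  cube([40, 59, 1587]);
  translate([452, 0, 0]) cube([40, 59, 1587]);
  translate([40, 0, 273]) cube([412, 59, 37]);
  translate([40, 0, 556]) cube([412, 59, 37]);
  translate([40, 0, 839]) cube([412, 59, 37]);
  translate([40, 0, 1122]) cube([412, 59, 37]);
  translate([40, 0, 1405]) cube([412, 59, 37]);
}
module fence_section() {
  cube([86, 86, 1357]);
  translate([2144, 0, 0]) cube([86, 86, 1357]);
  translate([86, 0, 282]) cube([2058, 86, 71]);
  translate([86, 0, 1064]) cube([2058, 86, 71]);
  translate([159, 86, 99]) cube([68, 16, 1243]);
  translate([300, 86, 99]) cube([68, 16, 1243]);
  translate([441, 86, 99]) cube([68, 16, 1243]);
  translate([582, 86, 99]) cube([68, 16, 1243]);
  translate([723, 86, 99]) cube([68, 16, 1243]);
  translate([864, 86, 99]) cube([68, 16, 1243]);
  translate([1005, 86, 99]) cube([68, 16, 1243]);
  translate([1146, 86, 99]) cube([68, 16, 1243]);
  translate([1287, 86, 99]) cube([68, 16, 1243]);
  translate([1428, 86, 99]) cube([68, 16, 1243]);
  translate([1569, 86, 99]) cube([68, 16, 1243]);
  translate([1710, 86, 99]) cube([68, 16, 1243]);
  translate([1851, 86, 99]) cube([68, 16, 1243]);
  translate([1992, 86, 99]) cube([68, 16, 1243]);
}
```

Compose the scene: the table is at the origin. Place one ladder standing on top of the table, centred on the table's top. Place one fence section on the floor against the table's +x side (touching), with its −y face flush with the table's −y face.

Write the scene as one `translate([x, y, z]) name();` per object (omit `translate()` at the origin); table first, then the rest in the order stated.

table();
translate([197, 431, 776]) ladder();
translate([886, 0, 0]) fence_section();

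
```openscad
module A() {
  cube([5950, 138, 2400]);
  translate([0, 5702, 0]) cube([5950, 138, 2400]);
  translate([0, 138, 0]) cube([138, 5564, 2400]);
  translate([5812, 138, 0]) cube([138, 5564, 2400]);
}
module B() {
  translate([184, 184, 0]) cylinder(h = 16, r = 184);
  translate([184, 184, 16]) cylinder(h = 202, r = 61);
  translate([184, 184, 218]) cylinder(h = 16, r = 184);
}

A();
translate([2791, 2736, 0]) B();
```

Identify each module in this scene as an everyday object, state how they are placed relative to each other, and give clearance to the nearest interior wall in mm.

Clearances: x = 2653, y = 2598; minimum 2598 mm.

A is a house frame. B is a spool. The spool sits inside the house frame, centred. The clearance to the nearest interior wall is 2598 mm.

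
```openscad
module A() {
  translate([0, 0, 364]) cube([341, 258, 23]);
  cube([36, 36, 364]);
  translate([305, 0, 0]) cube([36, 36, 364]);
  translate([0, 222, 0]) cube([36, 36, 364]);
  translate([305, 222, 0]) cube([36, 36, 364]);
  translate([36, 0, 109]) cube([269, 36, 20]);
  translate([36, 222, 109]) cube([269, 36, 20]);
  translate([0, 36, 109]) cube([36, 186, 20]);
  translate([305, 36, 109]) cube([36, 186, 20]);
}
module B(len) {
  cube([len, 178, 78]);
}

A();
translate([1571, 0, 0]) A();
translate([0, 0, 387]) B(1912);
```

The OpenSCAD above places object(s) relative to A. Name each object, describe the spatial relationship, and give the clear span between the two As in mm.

Second stool starts at x = 1571; first ends at x = 341; clear span = 1571 − 341 = 1230 mm.

A is a stool. B is a beam. A beam spans the tops of two stools. The clear span between the two stools is 1230 mm.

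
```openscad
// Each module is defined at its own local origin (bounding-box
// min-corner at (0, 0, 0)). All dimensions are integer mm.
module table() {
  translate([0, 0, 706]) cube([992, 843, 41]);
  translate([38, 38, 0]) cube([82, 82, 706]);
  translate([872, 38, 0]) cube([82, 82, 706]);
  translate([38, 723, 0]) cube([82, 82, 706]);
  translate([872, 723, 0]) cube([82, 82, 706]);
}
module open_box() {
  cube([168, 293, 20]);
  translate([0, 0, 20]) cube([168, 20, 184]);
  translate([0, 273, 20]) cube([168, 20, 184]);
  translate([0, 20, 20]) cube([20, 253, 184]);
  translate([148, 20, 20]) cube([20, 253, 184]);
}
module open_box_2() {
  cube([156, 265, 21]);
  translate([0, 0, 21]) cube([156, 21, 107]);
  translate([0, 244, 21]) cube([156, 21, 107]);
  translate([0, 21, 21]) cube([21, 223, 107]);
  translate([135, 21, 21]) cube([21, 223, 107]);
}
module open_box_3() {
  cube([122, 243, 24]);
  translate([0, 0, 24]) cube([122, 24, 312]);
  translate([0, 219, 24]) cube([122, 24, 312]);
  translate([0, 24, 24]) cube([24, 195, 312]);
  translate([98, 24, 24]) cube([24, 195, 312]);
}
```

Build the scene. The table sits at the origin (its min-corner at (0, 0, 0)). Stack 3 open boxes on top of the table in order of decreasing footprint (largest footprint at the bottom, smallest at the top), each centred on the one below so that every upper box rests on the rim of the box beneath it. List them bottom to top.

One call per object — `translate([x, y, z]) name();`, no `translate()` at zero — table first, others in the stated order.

table();
translate([412, 275, 747]) open_box();
translate([418, 289, 951]) open_box_2();
translate([435, 300, 1079]) open_box_3();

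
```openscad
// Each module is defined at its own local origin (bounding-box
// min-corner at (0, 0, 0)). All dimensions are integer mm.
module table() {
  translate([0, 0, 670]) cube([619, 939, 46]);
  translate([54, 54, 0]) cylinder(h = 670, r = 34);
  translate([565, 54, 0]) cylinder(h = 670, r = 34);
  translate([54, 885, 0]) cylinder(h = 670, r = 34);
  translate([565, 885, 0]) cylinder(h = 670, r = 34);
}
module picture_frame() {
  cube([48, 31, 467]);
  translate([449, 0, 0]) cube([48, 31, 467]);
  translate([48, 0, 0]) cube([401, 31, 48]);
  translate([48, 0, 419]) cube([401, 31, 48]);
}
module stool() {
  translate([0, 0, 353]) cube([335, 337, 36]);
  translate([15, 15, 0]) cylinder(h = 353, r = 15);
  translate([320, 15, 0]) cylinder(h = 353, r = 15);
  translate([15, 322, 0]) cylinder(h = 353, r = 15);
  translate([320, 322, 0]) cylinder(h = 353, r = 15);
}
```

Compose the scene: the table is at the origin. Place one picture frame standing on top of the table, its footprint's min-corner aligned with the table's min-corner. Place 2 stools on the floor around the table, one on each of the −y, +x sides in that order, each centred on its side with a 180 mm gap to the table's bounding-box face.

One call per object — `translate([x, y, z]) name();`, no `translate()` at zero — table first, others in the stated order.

table();
translate([0, 0, 716]) picture_frame();
translate([142, -517, 0]) stool();
translate([799, 301, 0]) stool();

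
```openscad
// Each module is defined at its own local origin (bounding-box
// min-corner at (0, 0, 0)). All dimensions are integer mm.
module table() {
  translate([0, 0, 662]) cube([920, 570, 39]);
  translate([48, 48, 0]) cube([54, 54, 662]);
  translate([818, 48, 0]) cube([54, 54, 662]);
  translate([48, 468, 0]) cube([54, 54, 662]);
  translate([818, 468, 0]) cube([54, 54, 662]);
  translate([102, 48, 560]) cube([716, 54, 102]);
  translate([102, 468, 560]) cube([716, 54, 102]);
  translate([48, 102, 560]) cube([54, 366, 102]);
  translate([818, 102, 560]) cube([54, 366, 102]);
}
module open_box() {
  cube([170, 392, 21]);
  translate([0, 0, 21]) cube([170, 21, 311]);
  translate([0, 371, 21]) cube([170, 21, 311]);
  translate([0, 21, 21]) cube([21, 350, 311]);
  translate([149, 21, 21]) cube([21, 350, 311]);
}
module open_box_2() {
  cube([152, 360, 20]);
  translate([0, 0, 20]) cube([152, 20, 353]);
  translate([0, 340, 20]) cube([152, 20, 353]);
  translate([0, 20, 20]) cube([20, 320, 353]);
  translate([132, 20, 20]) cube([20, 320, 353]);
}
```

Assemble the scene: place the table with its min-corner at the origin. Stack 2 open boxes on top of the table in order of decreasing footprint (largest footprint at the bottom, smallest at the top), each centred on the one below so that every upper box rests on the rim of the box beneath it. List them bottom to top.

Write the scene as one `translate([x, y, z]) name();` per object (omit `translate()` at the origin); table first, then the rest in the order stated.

table();
translate([375, 89, 701]) open_box();
translate([384, 105, 1033]) open_box_2();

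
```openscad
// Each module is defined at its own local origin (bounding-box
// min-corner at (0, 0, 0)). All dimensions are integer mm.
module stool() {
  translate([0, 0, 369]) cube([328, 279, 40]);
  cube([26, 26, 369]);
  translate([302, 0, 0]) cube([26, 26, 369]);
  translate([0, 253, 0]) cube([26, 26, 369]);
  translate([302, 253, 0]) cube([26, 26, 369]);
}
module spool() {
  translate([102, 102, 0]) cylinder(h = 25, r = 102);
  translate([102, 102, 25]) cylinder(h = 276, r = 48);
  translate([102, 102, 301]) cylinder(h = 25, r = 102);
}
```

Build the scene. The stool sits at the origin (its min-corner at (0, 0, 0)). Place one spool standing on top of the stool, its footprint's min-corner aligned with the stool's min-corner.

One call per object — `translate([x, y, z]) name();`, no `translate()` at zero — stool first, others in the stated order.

stool();
translate([0, 0, 409]) spool();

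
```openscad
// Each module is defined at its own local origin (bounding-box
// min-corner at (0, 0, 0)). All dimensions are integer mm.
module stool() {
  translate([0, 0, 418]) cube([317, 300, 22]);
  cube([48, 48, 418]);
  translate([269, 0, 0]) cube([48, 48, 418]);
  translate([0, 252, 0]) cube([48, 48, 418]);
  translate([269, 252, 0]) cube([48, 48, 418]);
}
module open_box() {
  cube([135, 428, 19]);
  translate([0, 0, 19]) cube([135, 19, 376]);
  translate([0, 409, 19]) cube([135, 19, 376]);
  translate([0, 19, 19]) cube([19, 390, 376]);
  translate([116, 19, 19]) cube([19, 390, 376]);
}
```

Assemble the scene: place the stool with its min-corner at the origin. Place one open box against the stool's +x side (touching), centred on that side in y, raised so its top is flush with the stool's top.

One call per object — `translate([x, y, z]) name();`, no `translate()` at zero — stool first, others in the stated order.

stool();
translate([317, -64, 45]) open_box();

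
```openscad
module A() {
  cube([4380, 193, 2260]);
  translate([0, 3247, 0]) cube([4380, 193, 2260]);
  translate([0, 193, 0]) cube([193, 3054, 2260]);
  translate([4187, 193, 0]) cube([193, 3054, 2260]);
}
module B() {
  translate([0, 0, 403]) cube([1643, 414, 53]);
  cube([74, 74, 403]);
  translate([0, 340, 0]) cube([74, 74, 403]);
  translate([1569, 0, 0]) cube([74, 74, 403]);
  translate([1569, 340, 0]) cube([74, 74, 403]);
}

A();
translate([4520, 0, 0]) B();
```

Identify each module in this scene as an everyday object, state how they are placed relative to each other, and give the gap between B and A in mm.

A is a house frame. B is a bench. The bench is on the floor beside the house frame on its +x side. The gap between the bench and the house frame is 140 mm.

The bench's nearest face is 140 mm from the house frame's +x face.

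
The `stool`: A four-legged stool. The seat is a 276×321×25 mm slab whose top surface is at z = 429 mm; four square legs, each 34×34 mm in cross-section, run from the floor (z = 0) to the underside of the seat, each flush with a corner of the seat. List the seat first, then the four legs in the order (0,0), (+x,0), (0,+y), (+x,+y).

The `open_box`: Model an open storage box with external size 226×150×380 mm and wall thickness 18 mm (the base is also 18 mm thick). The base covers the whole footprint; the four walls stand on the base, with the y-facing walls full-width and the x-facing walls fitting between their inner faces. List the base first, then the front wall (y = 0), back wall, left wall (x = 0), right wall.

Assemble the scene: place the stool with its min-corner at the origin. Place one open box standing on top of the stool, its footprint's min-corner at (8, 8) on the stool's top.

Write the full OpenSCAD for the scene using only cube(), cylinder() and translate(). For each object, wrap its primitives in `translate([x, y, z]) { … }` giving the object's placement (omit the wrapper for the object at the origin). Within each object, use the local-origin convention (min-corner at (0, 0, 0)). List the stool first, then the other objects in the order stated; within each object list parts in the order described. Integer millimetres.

translate([0, 0, 404]) cube([276, 321, 25]);
cube([34, 34, 404]);
translate([242, 0, 0]) cube([34, 34, 404]);
translate([0, 287, 0]) cube([34, 34, 404]);
translate([242, 287, 0]) cube([34, 34, 404]);
translate([8, 8, 429]) {
  cube([226, 150, 18]);
  translate([0, 0, 18]) cube([226, 18, 362]);
  translate([0, 132, 18]) cube([226, 18, 362]);
  translate([0, 18, 18]) cube([18, 114, 362]);
  translate([208, 18, 18]) cube([18, 114, 362]);
}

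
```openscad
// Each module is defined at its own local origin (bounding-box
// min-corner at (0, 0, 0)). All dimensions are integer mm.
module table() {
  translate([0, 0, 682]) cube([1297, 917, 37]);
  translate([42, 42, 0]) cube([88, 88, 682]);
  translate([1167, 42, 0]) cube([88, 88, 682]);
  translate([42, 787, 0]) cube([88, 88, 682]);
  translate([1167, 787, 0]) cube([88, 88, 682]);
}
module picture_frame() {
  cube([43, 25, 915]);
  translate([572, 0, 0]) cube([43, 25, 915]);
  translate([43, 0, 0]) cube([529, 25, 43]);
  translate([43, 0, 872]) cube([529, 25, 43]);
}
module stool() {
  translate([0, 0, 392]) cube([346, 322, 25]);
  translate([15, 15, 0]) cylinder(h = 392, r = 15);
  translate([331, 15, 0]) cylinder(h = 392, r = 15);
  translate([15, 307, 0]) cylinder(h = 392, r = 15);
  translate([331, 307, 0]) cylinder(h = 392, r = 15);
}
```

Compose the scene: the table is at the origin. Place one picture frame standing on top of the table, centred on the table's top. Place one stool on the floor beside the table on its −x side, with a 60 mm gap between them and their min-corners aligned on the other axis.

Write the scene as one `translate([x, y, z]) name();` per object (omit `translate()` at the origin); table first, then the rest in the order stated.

table();
translate([341, 446, 719]) picture_frame();
translate([-406, 0, 0]) stool();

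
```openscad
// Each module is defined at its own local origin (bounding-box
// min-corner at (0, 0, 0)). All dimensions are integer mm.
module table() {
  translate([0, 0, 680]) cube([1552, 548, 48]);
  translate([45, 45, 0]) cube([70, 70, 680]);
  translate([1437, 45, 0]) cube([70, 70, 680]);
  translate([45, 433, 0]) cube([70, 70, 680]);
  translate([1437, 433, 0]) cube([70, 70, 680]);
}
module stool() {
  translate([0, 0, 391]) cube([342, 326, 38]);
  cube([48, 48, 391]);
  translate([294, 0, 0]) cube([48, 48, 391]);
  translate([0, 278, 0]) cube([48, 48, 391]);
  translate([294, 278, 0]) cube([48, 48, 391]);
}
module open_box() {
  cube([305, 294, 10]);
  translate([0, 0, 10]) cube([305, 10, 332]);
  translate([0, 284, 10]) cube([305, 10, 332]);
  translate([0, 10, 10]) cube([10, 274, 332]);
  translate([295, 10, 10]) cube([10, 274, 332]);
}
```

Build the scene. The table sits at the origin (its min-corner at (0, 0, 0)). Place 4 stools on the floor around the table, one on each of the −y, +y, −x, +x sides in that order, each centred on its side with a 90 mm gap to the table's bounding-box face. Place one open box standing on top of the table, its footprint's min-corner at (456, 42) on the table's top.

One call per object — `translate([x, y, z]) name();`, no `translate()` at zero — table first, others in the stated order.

table();
translate([605, -416, 0]) stool();
translate([605, 638, 0]) stool();
translate([-432, 111, 0]) stool();
translate([1642, 111, 0]) stool();
translate([456, 42, 728]) open_box();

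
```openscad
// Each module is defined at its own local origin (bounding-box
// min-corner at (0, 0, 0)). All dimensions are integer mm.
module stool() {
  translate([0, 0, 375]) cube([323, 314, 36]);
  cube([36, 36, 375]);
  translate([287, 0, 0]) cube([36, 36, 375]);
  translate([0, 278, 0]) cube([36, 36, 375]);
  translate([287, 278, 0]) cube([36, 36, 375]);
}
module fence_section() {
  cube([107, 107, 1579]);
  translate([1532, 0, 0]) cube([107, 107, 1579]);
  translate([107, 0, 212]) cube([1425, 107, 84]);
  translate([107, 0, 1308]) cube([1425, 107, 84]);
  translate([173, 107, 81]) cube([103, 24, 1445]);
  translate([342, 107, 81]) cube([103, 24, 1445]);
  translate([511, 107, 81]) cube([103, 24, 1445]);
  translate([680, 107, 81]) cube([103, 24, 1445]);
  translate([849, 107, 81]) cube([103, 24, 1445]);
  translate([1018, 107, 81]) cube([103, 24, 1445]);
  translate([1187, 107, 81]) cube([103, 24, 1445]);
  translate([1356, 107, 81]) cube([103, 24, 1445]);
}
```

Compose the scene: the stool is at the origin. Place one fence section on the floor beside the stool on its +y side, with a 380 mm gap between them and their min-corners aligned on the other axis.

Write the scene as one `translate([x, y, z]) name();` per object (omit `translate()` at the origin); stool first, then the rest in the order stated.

stool();
translate([0, 694, 0]) fence_section();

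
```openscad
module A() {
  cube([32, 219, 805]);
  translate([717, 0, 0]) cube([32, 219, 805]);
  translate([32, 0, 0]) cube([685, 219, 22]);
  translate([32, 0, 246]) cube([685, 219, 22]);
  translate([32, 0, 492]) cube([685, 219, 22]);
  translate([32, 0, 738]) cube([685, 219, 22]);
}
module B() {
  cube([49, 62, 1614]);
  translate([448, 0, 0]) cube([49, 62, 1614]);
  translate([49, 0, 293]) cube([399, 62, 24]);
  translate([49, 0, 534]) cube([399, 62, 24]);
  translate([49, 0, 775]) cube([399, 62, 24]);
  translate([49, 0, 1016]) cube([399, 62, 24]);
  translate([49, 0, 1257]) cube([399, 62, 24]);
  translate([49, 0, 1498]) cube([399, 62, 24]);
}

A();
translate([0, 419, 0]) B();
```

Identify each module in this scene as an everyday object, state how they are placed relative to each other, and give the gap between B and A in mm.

A is a bookshelf. B is a ladder. The ladder is on the floor beside the bookshelf on its +y side. The gap between the ladder and the bookshelf is 200 mm.

The ladder's nearest face is 200 mm from the bookshelf's +y face.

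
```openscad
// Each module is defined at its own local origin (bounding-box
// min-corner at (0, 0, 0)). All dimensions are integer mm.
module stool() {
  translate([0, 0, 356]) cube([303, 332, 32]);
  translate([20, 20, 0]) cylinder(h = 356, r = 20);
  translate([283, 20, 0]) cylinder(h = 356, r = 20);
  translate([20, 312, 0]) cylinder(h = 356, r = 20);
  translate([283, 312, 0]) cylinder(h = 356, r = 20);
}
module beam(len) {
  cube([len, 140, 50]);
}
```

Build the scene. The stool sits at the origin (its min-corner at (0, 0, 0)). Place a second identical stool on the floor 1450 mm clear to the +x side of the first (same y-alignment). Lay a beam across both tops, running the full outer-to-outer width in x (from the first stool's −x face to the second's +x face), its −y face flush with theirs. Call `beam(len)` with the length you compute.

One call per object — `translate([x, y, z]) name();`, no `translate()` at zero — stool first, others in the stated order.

stool();
translate([1753, 0, 0]) stool();
translate([0, 0, 388]) beam(2056);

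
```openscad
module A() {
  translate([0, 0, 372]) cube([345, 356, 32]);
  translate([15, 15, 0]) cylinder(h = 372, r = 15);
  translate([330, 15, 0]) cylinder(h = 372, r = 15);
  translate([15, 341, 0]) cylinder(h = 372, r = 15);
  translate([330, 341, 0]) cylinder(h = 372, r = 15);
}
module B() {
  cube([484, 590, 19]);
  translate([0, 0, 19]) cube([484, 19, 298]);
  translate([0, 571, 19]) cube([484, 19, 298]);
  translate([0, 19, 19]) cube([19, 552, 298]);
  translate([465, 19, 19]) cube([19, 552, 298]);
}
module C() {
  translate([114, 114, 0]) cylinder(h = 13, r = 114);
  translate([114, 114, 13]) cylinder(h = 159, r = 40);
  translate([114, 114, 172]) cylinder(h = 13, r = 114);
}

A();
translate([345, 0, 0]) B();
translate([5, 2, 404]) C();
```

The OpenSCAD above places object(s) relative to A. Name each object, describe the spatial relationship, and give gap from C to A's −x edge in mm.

A is a stool. B is an open box. C is a spool. The open box is against the stool's +x side, with their −y faces flush. The spool is on top of the stool. The gap from the spool to the stool's −x edge is 5 mm.

The spool's min-x is at 5; the stool's min-x is 0; gap = 5 mm.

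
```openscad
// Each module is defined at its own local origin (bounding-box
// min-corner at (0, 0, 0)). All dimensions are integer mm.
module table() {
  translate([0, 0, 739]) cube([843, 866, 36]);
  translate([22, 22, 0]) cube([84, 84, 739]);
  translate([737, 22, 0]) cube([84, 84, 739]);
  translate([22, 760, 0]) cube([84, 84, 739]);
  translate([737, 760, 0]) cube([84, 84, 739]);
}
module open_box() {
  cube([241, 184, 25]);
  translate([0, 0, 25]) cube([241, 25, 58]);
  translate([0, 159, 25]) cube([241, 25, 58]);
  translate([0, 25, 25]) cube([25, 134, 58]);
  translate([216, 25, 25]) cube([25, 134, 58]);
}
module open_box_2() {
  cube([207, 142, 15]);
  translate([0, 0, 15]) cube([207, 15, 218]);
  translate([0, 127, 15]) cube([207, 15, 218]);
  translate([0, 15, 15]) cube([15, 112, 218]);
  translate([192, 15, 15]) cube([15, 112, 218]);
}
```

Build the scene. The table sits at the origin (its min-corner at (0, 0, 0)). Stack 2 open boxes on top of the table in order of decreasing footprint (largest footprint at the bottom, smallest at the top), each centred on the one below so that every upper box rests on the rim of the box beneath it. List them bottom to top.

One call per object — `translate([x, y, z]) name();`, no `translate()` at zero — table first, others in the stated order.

table();
translate([301, 341, 775]) open_box();
translate([318, 362, 858]) open_box_2();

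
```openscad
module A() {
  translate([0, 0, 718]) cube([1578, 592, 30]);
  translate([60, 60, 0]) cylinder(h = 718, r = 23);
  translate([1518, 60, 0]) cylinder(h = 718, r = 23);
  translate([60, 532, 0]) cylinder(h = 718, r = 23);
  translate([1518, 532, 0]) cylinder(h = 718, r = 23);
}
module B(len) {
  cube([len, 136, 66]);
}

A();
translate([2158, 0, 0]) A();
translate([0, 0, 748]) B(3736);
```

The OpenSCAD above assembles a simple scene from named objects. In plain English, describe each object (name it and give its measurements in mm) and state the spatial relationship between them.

A is a table: top 1578 mm (x) × 592 mm (y), 30 mm thick, upper face at z = 748 mm, on four round legs of 46 mm diameter, each leg's bounding box inset 37 mm from the nearest pair of top edges, running from z = 0 to the bottom of the top.

B is a rectangular beam 3736 mm long (x), 136 mm deep (y), 66 mm thick (z).

The beam spans the tops of two tables placed 580 mm apart, resting at z = 748 mm.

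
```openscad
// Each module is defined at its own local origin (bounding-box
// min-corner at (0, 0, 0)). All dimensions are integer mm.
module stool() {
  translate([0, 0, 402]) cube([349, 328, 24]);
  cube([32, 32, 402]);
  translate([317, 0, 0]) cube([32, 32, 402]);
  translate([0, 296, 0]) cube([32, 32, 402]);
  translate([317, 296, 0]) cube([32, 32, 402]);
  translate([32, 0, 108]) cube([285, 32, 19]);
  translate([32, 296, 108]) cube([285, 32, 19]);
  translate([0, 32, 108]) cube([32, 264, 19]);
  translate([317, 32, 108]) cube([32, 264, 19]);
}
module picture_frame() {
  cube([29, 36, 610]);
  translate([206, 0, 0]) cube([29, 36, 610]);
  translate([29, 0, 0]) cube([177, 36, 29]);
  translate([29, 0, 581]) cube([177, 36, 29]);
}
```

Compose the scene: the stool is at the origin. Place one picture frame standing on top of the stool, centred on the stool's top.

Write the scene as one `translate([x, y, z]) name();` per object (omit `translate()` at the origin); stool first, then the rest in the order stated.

stool();
translate([57, 146, 426]) picture_frame();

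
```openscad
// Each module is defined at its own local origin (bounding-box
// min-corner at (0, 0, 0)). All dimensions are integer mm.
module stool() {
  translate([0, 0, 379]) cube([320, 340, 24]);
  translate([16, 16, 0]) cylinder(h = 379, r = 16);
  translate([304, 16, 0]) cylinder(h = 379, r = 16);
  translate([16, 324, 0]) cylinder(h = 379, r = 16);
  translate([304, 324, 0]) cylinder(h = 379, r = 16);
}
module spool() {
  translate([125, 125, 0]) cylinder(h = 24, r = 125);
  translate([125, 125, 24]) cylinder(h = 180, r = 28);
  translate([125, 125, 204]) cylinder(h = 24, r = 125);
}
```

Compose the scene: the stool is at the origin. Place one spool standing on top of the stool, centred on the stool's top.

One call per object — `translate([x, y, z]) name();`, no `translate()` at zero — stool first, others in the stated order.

stool();
translate([35, 45, 403]) spool();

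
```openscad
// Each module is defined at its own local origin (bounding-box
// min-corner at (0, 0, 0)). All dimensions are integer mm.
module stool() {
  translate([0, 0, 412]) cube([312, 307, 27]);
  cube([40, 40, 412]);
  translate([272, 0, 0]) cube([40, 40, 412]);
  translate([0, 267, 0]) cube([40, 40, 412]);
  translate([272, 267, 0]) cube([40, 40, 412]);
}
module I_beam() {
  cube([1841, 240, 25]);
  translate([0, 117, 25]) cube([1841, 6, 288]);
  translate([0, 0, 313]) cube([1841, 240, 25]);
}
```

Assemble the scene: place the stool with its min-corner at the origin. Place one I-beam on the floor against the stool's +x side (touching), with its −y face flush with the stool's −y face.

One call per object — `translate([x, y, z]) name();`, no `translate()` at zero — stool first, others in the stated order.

stool();
translate([312, 0, 0]) I_beam();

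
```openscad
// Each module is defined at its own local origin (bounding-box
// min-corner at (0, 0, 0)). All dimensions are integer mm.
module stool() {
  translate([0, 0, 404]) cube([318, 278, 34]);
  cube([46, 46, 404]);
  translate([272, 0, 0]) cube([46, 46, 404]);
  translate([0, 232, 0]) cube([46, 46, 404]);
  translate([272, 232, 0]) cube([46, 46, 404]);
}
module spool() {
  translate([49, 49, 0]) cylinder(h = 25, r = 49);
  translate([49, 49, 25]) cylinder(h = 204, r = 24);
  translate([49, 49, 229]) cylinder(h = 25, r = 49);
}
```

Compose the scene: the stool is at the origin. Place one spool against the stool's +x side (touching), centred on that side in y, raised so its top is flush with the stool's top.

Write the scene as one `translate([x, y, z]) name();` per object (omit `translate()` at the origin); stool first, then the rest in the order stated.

stool();
translate([318, 90, 184]) spool();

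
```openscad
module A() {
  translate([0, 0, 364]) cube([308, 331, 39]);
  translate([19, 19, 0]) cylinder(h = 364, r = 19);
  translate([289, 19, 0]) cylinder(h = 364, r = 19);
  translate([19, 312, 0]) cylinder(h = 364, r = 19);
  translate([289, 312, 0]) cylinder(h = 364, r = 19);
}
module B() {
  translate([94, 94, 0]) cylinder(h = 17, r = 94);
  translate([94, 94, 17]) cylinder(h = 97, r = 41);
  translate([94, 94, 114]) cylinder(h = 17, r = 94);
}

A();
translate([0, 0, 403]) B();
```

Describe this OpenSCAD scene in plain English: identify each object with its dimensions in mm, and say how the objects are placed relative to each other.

A is a simple wooden stool: a rectangular seat 308 mm (x) by 331 mm (y), 39 mm thick, top face at z = 403 mm, on four round legs, each 38 mm in diameter. The legs rest on z = 0, each leg's axis is inset half a diameter from the nearest pair of seat edges (so the leg's bounding box is flush with the corner).

B is a spool: two coaxial disc flanges of radius 94 mm and thickness 17 mm, joined by a core cylinder of radius 41 mm and height 97 mm. The lower flange rests on z = 0 and the three cylinders share a vertical axis.

The spool is on top of the stool.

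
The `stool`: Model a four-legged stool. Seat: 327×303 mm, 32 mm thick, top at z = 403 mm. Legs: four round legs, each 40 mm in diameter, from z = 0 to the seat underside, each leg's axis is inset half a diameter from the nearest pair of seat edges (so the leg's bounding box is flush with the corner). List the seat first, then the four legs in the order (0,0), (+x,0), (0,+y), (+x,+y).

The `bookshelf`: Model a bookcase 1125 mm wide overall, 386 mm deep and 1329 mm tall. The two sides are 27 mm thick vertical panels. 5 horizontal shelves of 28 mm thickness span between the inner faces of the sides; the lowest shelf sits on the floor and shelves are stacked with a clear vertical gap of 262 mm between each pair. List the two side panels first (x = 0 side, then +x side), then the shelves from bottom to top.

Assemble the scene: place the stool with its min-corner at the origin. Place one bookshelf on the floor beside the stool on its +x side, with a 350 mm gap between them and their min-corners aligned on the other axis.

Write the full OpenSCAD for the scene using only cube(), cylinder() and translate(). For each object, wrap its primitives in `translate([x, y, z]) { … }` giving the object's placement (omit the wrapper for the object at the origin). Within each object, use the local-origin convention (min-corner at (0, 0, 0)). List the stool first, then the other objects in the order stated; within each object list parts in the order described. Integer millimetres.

translate([0, 0, 371]) cube([327, 303, 32]);
translate([20, 20, 0]) cylinder(h = 371, r = 20);
translate([307, 20, 0]) cylinder(h = 371, r = 20);
translate([20, 283, 0]) cylinder(h = 371, r = 20);
translate([307, 283, 0]) cylinder(h = 371, r = 20);
translate([677, 0, 0]) {
  cube([27, 386, 1329]);
  translate([1098, 0, 0]) cube([27, 386, 1329]);
  translate([27, 0, 0]) cube([1071, 386, 28]);
  translate([27, 0, 290]) cube([1071, 386, 28]);
  translate([27, 0, 580]) cube([1071, 386, 28]);
  translate([27, 0, 870]) cube([1071, 386, 28]);
  translate([27, 0, 1160]) cube([1071, 386, 28]);
}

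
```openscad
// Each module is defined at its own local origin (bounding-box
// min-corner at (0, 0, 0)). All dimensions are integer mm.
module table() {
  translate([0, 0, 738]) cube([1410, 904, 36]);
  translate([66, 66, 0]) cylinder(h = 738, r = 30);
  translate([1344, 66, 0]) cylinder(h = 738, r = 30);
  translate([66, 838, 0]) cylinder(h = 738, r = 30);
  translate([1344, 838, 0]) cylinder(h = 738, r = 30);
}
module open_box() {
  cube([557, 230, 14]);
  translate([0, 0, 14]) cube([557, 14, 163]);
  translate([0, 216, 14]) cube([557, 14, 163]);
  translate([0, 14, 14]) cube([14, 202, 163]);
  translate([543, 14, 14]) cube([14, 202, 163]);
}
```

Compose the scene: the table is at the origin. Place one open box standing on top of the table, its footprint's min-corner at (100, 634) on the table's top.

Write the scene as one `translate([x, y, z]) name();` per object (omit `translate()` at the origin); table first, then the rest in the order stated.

table();
translate([100, 634, 774]) open_box();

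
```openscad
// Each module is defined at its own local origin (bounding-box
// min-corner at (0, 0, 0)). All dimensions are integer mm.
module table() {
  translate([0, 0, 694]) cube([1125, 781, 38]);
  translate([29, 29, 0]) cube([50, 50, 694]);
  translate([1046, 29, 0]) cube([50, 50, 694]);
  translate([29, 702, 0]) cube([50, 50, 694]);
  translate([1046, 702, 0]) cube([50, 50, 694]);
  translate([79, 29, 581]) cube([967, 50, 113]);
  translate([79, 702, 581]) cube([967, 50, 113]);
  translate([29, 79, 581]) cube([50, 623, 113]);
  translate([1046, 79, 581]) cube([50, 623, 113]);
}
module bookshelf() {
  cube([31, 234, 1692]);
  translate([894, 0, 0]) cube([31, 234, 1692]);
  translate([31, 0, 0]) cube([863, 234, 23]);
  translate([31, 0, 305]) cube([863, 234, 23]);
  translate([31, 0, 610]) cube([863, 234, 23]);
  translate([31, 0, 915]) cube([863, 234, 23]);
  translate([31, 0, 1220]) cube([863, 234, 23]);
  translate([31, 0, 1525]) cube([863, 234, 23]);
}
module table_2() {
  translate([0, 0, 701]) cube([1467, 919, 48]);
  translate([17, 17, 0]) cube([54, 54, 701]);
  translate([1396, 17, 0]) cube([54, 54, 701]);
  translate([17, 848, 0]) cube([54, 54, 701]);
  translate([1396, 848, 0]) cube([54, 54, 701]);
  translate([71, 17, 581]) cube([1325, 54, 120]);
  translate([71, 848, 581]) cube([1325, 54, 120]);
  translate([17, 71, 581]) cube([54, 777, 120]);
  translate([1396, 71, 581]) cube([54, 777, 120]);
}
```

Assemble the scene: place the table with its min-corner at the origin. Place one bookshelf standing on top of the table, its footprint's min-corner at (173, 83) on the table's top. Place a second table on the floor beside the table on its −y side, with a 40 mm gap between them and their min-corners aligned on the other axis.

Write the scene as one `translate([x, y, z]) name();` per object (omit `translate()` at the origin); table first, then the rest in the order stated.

table();
translate([173, 83, 732]) bookshelf();
translate([0, -959, 0]) table_2();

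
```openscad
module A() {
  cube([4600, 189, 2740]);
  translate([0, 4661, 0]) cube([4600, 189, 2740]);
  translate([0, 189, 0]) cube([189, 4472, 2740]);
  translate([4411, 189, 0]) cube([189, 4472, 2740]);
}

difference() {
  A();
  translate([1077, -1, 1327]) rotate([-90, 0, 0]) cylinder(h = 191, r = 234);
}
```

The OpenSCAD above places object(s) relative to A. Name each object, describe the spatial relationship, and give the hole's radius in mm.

A is a house frame. The house frame has a circular hole through its front wall. The hole's radius is 234 mm.

The subtracted cylinder has r = 234 mm.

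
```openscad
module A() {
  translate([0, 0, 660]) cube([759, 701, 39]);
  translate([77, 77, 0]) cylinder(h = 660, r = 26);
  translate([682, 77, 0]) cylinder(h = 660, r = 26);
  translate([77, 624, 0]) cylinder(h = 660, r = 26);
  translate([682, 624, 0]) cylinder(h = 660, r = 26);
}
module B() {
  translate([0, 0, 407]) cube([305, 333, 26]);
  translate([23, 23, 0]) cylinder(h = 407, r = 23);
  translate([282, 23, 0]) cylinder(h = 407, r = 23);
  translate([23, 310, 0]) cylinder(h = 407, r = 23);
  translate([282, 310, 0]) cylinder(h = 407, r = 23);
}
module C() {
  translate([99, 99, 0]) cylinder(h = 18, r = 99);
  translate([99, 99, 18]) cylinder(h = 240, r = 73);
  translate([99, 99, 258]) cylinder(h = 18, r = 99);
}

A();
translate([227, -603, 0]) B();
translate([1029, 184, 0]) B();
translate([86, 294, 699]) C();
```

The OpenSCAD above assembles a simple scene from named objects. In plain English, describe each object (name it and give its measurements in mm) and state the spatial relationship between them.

A is a table: top 759 mm (x) × 701 mm (y), 39 mm thick, upper face at z = 699 mm, on four round legs of 52 mm diameter, each leg's bounding box inset 51 mm from the nearest pair of top edges, running from z = 0 to the bottom of the top.

B is a four-legged stool. The seat is a 305×333×26 mm slab whose top surface is at z = 433 mm; four round legs, each 46 mm in diameter, run from the floor (z = 0) to the underside of the seat, each leg's axis is inset half a diameter from the nearest pair of seat edges (so the leg's bounding box is flush with the corner).

C is a spool: two coaxial disc flanges of radius 99 mm and thickness 18 mm, joined by a core cylinder of radius 73 mm and height 240 mm. The lower flange rests on z = 0 and the three cylinders share a vertical axis.

Two stools sit around the table at the −y, +x sides. The spool is on top of the table.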